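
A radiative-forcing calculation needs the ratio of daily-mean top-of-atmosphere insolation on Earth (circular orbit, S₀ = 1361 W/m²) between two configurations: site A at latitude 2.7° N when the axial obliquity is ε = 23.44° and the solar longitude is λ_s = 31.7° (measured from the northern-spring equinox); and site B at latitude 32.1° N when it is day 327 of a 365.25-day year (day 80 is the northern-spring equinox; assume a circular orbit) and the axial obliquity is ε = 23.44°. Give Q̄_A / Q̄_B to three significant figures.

Q̄_A / Q̄_B ≈ 1.92

— Configuration A (φ=+2.7°):
Solar declination: sin δ = sin ε · sin λ_s = sin 23.44° × sin 31.7° = 0.20903, so δ = +12.065°.
cos H₀ = −tan(+2.7°) tan(+12.065°) = -0.0101, H₀ = 1.5809 rad.
Bracket: H₀ sin φ sin δ + cos φ cos δ sin H₀ = 1.5809×0.04711×0.20903 + 0.99889×0.97791×0.99995 = 0.015568 + 0.976776 = 0.992344.
Q̄ = (S₀/π) × [bracket] = (1361/π) × 0.992344 = 429.90 W/m².
— Configuration B (φ=+32.1°):
Solar longitude: λ_s = 360° × (327 − 80)/365.25 = 243.450°.
sin δ = sin 23.44° × sin 243.450° = -0.35584, so δ = -20.845°.
cos H₀ = −tan(+32.1°) tan(-20.845°) = 0.2389, H₀ = 1.3296 rad.
Bracket: H₀ sin φ sin δ + cos φ cos δ sin H₀ = 1.3296×0.53140×-0.35584 + 0.84712×0.93455×0.97106 = -0.251419 + 0.768765 = 0.517346.
Q̄ = (S₀/π) × [bracket] = (1361/π) × 0.517346 = 224.12 W/m².
Ratio Q̄_A / Q̄_B = 429.90 / 224.12 = 1.918.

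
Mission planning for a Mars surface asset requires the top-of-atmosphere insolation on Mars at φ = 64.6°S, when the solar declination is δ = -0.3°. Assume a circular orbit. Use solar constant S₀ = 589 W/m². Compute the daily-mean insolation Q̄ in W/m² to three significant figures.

Q̄ ≈ 81.8 W/m²

cos H₀ = −tan(-64.6°) tan(-0.300°) = -0.0110, H₀ = 1.5818 rad.
Bracket: H₀ sin φ sin δ + cos φ cos δ sin H₀ = 1.5818×-0.90334×-0.00524 + 0.42894×0.99999×0.99994 = 0.007487 + 0.428910 = 0.436397.
Q̄ = (S₀/π) × [bracket] = (589/π) × 0.436397 = 81.82 W/m².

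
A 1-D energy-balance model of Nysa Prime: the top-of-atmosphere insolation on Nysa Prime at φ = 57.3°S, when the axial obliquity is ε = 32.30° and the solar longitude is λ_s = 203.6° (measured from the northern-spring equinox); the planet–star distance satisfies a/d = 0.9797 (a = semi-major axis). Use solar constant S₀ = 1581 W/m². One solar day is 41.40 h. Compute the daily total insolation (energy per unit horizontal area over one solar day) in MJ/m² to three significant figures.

60.6 MJ/m²

Solar declination: sin δ = sin ε · sin λ_s = sin 32.30° × sin 203.6° = -0.21393, so δ = -12.353°.
cos H₀ = −tan(-57.3°) tan(-12.353°) = -0.3411, H₀ = 1.9189 rad.
Bracket: H₀ sin φ sin δ + cos φ cos δ sin H₀ = 1.9189×-0.84151×-0.21393 + 0.54024×0.97685×0.94002 = 0.345449 + 0.496080 = 0.841529.
Inverse-square distance factor (a/d)² = 0.9797² = 0.959812.
Q̄ = (S₀/π) × 0.959812 × [bracket] = (1581/π) × 0.959812 × 0.841529 = 406.48 W/m².
Daily total = Q̄ × 41.40 h × 3600 s/h = 406.48 × 41.40 × 3600 / 10⁶ = 60.58 MJ/m².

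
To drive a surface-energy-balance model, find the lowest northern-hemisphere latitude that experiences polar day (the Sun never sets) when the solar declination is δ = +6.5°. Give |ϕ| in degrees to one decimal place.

|ϕ| = 83.5°

Polar day requires cos h₀ = −tan ϕ tan δ ≤ −1, i.e. tan ϕ tan δ ≥ 1.
The boundary is |tan ϕ| · |tan δ| = 1, so |ϕ| = 90° − |δ| = 90° − 6.5° = 83.5° in the northern hemisphere.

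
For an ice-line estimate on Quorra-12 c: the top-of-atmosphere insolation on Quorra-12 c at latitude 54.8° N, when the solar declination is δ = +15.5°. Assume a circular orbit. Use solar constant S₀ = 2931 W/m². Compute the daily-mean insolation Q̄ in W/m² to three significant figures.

Q̄ ≈ 879 W/m²

cos H₀ = −tan(+54.8°) tan(+15.500°) = -0.3931, H₀ = 1.9748 rad.
Bracket: H₀ sin φ sin δ + cos φ cos δ sin H₀ = 1.9748×0.81714×0.26724 + 0.57643×0.96363×0.91948 = 0.431242 + 0.510739 = 0.941981.
Q̄ = (S₀/π) × [bracket] = (2931/π) × 0.941981 = 878.8 W/m².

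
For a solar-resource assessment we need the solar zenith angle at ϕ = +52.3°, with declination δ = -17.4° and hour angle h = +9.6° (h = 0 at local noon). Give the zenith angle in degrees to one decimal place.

θ_z = 70.2°

cos θ_z = sin ϕ sin δ + cos ϕ cos δ cos h = -0.236608 + 0.575372 = 0.338764.
θ_z = arccos(0.338764) = 70.2°.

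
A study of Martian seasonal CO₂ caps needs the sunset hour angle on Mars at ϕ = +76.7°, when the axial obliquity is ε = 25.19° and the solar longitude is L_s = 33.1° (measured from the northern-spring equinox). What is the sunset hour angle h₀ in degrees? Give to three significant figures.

h₀ = 180°

Solar declination: sin δ = sin ε · sin L_s = sin 25.19° × sin 33.1° = 0.23243, so δ = +13.440°.
Sunrise equation: cos h₀ = −tan ϕ · tan δ = -1.0109 ≤ −1, so the Sun never sets (polar day) and h₀ = π.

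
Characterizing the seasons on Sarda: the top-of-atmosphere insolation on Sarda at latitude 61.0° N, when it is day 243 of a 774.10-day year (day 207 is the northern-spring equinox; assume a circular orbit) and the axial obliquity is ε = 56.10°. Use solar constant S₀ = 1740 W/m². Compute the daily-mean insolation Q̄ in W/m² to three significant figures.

Solar longitude: λ_s = 360° × (243 − 207)/774.10 = 16.742°.
sin δ = sin 56.10° × sin 16.742° = 0.23910, so δ = +13.833°.
cos H₀ = −tan(+61.0°) tan(+13.833°) = -0.4442, H₀ = 2.0311 rad.
Bracket: H₀ sin φ sin δ + cos φ cos δ sin H₀ = 2.0311×0.87462×0.23910 + 0.48481×0.97100×0.89592 = 0.424747 + 0.421755 = 0.846502.
Q̄ = (S₀/π) × [bracket] = (1740/π) × 0.846502 = 468.8 W/m².

Q̄ ≈ 469 W/m²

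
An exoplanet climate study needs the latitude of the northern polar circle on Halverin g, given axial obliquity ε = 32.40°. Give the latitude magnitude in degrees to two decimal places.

The polar circle is the lowest latitude that experiences at least one full rotation of continuous daylight at the northern-summer solstice; it lies at |ϕ| = 90° − ε = 90° − 32.40° = 57.60°.

57.60°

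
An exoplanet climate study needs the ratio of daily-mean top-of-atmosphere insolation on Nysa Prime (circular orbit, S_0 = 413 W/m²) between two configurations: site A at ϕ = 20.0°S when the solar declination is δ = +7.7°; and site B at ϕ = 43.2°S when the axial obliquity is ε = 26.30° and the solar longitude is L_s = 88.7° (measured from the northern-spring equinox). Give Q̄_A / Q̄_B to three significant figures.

— Configuration A (ϕ=-20.0°):
cos h₀ = −tan(-20.0°) tan(+7.700°) = 0.0492, h₀ = 1.5216 rad.
Bracket: h₀ sin ϕ sin δ + cos ϕ cos δ sin h₀ = 1.5216×-0.34202×0.13399 + 0.93969×0.99098×0.99879 = -0.069731 + 0.930087 = 0.860356.
Q̄ = (S_0/π) × [bracket] = (413/π) × 0.860356 = 113.10 W/m².
— Configuration B (ϕ=-43.2°):
Solar declination: sin δ = sin ε · sin L_s = sin 26.30° × sin 88.7° = 0.44296, so δ = +26.293°.
cos h₀ = −tan(-43.2°) tan(+26.293°) = 0.4640, h₀ = 1.0883 rad.
Bracket: h₀ sin ϕ sin δ + cos ϕ cos δ sin h₀ = 1.0883×-0.68455×0.44296 + 0.72897×0.89654×0.88585 = -0.330003 + 0.578948 = 0.248945.
Q̄ = (S_0/π) × [bracket] = (413/π) × 0.248945 = 32.727 W/m².
Ratio Q̄_A / Q̄_B = 113.10 / 32.727 = 3.456.

Q̄_A / Q̄_B ≈ 3.46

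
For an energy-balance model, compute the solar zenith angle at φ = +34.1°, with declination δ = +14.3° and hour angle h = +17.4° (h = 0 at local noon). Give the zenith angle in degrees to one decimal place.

θ_z = 25.3°

cos θ_z = sin φ sin δ + cos φ cos δ cos h = 0.138477 + 0.765686 = 0.904163.
θ_z = arccos(0.904163) = 25.3°.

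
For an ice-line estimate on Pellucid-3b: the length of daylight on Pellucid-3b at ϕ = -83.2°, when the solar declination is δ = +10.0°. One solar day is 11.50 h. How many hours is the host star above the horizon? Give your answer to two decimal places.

0.00 h

cos h₀ = −tan ϕ · tan δ = 1.4787 ≥ 1, so the host star never rises (polar night) and h₀ = 0.
Daylight = 2h₀/(2π) × 11.50 h = (0.0000/π) × 11.50 = 0.00 h.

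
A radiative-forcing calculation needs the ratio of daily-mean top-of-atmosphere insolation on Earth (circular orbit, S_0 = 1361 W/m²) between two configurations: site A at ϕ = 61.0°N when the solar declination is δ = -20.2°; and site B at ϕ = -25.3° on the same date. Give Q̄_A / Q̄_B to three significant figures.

Q̄_A / Q̄_B ≈ 0.0779

— Configuration A (ϕ=+61.0°):
cos h₀ = −tan(+61.0°) tan(-20.200°) = 0.6638, h₀ = 0.8450 rad.
Bracket: h₀ sin ϕ sin δ + cos ϕ cos δ sin h₀ = 0.8450×0.87462×-0.34530 + 0.48481×0.93849×0.74795 = -0.255195 + 0.340309 = 0.085114.
Q̄ = (S_0/π) × [bracket] = (1361/π) × 0.085114 = 36.873 W/m².
— Configuration B (ϕ=-25.3°):
cos h₀ = −tan(-25.3°) tan(-20.200°) = -0.1739, h₀ = 1.7456 rad.
Bracket: h₀ sin ϕ sin δ + cos ϕ cos δ sin h₀ = 1.7456×-0.42736×-0.34530 + 0.90408×0.93849×0.98476 = 0.257594 + 0.835539 = 1.093133.
Q̄ = (S_0/π) × [bracket] = (1361/π) × 1.093133 = 473.57 W/m².
Ratio Q̄_A / Q̄_B = 36.873 / 473.57 = 0.07786.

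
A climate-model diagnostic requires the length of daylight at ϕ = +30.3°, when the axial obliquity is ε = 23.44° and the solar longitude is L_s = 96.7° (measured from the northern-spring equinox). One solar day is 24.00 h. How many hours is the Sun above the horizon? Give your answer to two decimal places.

13.94 h

Solar declination: sin δ = sin ε · sin L_s = sin 23.44° × sin 96.7° = 0.39507, so δ = +23.270°.
cos h₀ = −tan ϕ · tan δ = −tan(+30.3°) × tan(+23.270°) = -0.2513, so h₀ = 1.8248 rad = 104.55°.
Daylight = 2h₀/(2π) × 24.00 h = (1.8248/π) × 24.00 = 13.94 h.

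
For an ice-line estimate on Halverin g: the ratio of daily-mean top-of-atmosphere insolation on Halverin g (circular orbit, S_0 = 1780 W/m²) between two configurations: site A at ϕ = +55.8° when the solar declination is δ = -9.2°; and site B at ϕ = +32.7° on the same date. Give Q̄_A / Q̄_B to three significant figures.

Q̄_A / Q̄_B ≈ 0.519

— Configuration A (ϕ=+55.8°):
cos h₀ = −tan(+55.8°) tan(-9.200°) = 0.2383, h₀ = 1.3302 rad.
Bracket: h₀ sin ϕ sin δ + cos ϕ cos δ sin h₀ = 1.3302×0.82708×-0.15988 + 0.56208×0.98714×0.97119 = -0.175897 + 0.538866 = 0.362969.
Q̄ = (S_0/π) × [bracket] = (1780/π) × 0.362969 = 205.66 W/m².
— Configuration B (ϕ=+32.7°):
cos h₀ = −tan(+32.7°) tan(-9.200°) = 0.1040, h₀ = 1.4666 rad.
Bracket: h₀ sin ϕ sin δ + cos ϕ cos δ sin h₀ = 1.4666×0.54024×-0.15988 + 0.84151×0.98714×0.99458 = -0.126675 + 0.826186 = 0.699511.
Q̄ = (S_0/π) × [bracket] = (1780/π) × 0.699511 = 396.34 W/m².
Ratio Q̄_A / Q̄_B = 205.66 / 396.34 = 0.5189.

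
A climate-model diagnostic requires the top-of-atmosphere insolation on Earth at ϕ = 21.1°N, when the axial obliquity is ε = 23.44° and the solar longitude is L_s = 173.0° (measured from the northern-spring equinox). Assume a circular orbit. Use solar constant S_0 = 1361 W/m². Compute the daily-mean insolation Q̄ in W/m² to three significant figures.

Q̄ ≈ 416 W/m²

Solar declination: sin δ = sin ε · sin L_s = sin 23.44° × sin 173.0° = 0.04848, so δ = +2.779°.
cos h₀ = −tan(+21.1°) tan(+2.779°) = -0.0187, h₀ = 1.5895 rad.
Bracket: h₀ sin ϕ sin δ + cos ϕ cos δ sin h₀ = 1.5895×0.36000×0.04848 + 0.93295×0.99882×0.99982 = 0.027741 + 0.931681 = 0.959422.
Q̄ = (S_0/π) × [bracket] = (1361/π) × 0.959422 = 415.6 W/m².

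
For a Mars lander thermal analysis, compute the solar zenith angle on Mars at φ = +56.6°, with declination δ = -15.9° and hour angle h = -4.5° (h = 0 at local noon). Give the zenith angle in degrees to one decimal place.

cos θ_z = sin φ sin δ + cos φ cos δ cos h = -0.228714 + 0.527788 = 0.299074.
θ_z = arccos(0.299074) = 72.6°.

θ_z = 72.6°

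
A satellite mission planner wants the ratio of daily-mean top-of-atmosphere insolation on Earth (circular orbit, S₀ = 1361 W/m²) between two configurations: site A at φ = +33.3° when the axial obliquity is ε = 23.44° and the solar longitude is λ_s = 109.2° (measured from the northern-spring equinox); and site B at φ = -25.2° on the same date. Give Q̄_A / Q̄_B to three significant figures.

Q̄_A / Q̄_B ≈ 1.87

— Configuration A (φ=+33.3°):
Solar declination: sin δ = sin ε · sin λ_s = sin 23.44° × sin 109.2° = 0.37566, so δ = +22.065°.
cos H₀ = −tan(+33.3°) tan(+22.065°) = -0.2663, H₀ = 1.8403 rad.
Bracket: H₀ sin φ sin δ + cos φ cos δ sin H₀ = 1.8403×0.54902×0.37566 + 0.83581×0.92676×0.96390 = 0.379552 + 0.746632 = 1.126184.
Q̄ = (S₀/π) × [bracket] = (1361/π) × 1.126184 = 487.89 W/m².
— Configuration B (φ=-25.2°):
cos H₀ = −tan(-25.2°) tan(+22.065°) = 0.1907, H₀ = 1.3789 rad.
Bracket: H₀ sin φ sin δ + cos φ cos δ sin H₀ = 1.3789×-0.42578×0.37566 + 0.90483×0.92676×0.98164 = -0.220553 + 0.823164 = 0.602611.
Q̄ = (S₀/π) × [bracket] = (1361/π) × 0.602611 = 261.06 W/m².
Ratio Q̄_A / Q̄_B = 487.89 / 261.06 = 1.869.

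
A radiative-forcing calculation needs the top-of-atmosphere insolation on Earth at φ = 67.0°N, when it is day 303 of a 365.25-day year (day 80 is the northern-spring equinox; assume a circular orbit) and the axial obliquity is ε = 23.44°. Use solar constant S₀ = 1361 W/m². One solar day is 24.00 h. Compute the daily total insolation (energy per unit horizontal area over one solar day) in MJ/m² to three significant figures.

Solar longitude: λ_s = 360° × (303 − 80)/365.25 = 219.795°.
sin δ = sin 23.44° × sin 219.795° = -0.25460, so δ = -14.750°.
cos H₀ = −tan(+67.0°) tan(-14.750°) = 0.6202, H₀ = 0.9017 rad.
Bracket: H₀ sin φ sin δ + cos φ cos δ sin H₀ = 0.9017×0.92050×-0.25460 + 0.39073×0.96705×0.78441 = -0.211322 + 0.296394 = 0.085072.
Q̄ = (S₀/π) × [bracket] = (1361/π) × 0.085072 = 36.855 W/m².
Daily total = Q̄ × 24.00 h × 3600 s/h = 36.855 × 24.00 × 3600 / 10⁶ = 3.184 MJ/m².

3.18 MJ/m²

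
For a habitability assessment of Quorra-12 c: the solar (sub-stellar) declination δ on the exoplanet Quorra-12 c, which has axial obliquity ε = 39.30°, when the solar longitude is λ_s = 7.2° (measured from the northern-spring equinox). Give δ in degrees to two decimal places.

sin δ = sin ε · sin λ_s = sin 39.30° × sin 7.2° = 0.079384.
δ = arcsin(0.079384) = +4.55°.

δ = +4.55°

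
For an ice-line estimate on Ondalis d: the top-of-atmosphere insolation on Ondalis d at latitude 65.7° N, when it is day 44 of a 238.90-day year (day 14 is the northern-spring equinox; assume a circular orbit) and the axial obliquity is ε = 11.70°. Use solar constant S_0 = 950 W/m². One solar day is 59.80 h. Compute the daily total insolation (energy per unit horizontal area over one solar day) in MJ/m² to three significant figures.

Solar longitude: L_s = 360° × (44 − 14)/238.90 = 45.207°.
sin δ = sin 11.70° × sin 45.207° = 0.14391, so δ = +8.274°.
cos h₀ = −tan(+65.7°) tan(+8.274°) = -0.3221, h₀ = 1.8987 rad.
Bracket: h₀ sin ϕ sin δ + cos ϕ cos δ sin h₀ = 1.8987×0.91140×0.14391 + 0.41151×0.98959×0.94671 = 0.249033 + 0.385525 = 0.634558.
Q̄ = (S_0/π) × [bracket] = (950/π) × 0.634558 = 191.89 W/m².
Daily total = Q̄ × 59.80 h × 3600 s/h = 191.89 × 59.80 × 3600 / 10⁶ = 41.31 MJ/m².

41.3 MJ/m²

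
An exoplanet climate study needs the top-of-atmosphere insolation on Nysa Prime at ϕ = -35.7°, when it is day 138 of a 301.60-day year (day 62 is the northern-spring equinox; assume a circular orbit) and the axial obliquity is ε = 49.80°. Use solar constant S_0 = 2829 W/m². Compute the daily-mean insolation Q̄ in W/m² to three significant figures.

Q̄ ≈ 26.0 W/m²

Solar longitude: L_s = 360° × (138 − 62)/301.60 = 90.716°.
sin δ = sin 49.80° × sin 90.716° = 0.76374, so δ = +49.795°.
cos h₀ = −tan(-35.7°) tan(+49.795°) = 0.8502, h₀ = 0.5545 rad.
Bracket: h₀ sin ϕ sin δ + cos ϕ cos δ sin h₀ = 0.5545×-0.58354×0.76374 + 0.81208×0.64553×0.52653 = -0.247126 + 0.276019 = 0.028893.
Q̄ = (S_0/π) × [bracket] = (2829/π) × 0.028893 = 26.02 W/m².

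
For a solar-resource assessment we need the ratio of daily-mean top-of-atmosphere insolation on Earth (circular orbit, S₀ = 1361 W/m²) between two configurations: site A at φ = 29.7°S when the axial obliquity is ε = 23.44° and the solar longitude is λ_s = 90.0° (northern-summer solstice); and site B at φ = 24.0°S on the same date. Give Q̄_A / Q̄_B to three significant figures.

— Configuration A (φ=-29.7°):
Solar declination: sin δ = sin ε · sin λ_s = sin 23.44° × sin 90.0° = 0.39779, so δ = +23.440°.
cos H₀ = −tan(-29.7°) tan(+23.440°) = 0.2473, H₀ = 1.3209 rad.
Bracket: H₀ sin φ sin δ + cos φ cos δ sin H₀ = 1.3209×-0.49546×0.39779 + 0.86863×0.91748×0.96894 = -0.260335 + 0.772197 = 0.511862.
Q̄ = (S₀/π) × [bracket] = (1361/π) × 0.511862 = 221.75 W/m².
— Configuration B (φ=-24.0°):
cos H₀ = −tan(-24.0°) tan(+23.440°) = 0.1930, H₀ = 1.3765 rad.
Bracket: H₀ sin φ sin δ + cos φ cos δ sin H₀ = 1.3765×-0.40674×0.39779 + 0.91355×0.91748×0.98119 = -0.222714 + 0.822398 = 0.599684.
Q̄ = (S₀/π) × [bracket] = (1361/π) × 0.599684 = 259.79 W/m².
Ratio Q̄_A / Q̄_B = 221.75 / 259.79 = 0.8536.

Q̄_A / Q̄_B ≈ 0.854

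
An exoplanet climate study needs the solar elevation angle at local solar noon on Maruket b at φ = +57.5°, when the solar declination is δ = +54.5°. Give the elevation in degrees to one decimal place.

At local noon the hour angle is zero, so the zenith angle equals |φ − δ| = |+57.5° − (+54.500°)| = 3.000°.
Elevation = 90° − 3.000° = 87.0°.

87.0°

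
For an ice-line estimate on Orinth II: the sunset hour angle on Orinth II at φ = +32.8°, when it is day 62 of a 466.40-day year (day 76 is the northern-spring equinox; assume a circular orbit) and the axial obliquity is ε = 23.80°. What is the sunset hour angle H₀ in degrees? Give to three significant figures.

H₀ = 87.2°

Solar longitude: λ_s = 360° × (62 − 76)/466.40 = -10.806°, i.e. -10.806° + 360° = 349.194°.
sin δ = sin 23.80° × sin 349.194° = -0.07566, so δ = -4.339°.
cos H₀ = −tan φ · tan δ = −tan(+32.8°) × tan(-4.339°) = 0.0489, so H₀ = 1.5219 rad = 87.20°.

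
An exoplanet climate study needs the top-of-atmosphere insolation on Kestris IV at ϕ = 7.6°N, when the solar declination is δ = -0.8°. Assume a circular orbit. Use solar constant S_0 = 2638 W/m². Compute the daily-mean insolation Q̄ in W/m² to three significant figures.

cos h₀ = −tan(+7.6°) tan(-0.800°) = 0.0019, h₀ = 1.5689 rad.
Bracket: h₀ sin ϕ sin δ + cos ϕ cos δ sin h₀ = 1.5689×0.13226×-0.01396 + 0.99122×0.99990×1.00000 = -0.002897 + 0.991121 = 0.988224.
Q̄ = (S_0/π) × [bracket] = (2638/π) × 0.988224 = 829.8 W/m².

Q̄ ≈ 830 W/m²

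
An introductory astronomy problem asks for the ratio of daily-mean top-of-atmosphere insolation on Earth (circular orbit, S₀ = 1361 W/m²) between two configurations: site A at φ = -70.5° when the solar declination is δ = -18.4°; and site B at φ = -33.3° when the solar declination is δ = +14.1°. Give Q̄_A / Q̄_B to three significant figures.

— Configuration A (φ=-70.5°):
cos H₀ = −tan(-70.5°) tan(-18.400°) = -0.9394, H₀ = 2.7916 rad.
Bracket: H₀ sin φ sin δ + cos φ cos δ sin H₀ = 2.7916×-0.94264×-0.31565 + 0.33381×0.94888×0.34285 = 0.830625 + 0.108596 = 0.939221.
Q̄ = (S₀/π) × [bracket] = (1361/π) × 0.939221 = 406.89 W/m².
— Configuration B (φ=-33.3°):
cos H₀ = −tan(-33.3°) tan(+14.100°) = 0.1650, H₀ = 1.4050 rad.
Bracket: H₀ sin φ sin δ + cos φ cos δ sin H₀ = 1.4050×-0.54902×0.24362 + 0.83581×0.96987×0.98629 = -0.187922 + 0.799513 = 0.611591.
Q̄ = (S₀/π) × [bracket] = (1361/π) × 0.611591 = 264.95 W/m².
Ratio Q̄_A / Q̄_B = 406.89 / 264.95 = 1.536.

Q̄_A / Q̄_B ≈ 1.54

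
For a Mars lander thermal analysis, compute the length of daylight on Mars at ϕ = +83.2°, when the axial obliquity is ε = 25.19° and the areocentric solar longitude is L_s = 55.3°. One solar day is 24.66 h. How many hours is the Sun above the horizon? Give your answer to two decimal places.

24.66 h

sin δ = sin 25.19° × sin 55.3° = 0.34992, so δ = +20.483°.
Sunrise equation: cos h₀ = −tan ϕ · tan δ = -3.1326 ≤ −1, so the Sun never sets (polar day) and h₀ = π.
Daylight = 2h₀/(2π) × 24.66 h = (3.1416/π) × 24.66 = 24.66 h.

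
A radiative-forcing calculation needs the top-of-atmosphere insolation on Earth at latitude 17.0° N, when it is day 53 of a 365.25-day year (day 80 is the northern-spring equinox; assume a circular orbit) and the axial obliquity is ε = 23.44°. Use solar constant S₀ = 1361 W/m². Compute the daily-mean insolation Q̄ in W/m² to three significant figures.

Solar longitude: λ_s = 360° × (53 − 80)/365.25 = -26.612°, i.e. -26.612° + 360° = 333.388°.
sin δ = sin 23.44° × sin 333.388° = -0.17819, so δ = -10.264°.
cos H₀ = −tan(+17.0°) tan(-10.264°) = 0.0554, H₀ = 1.5154 rad.
Bracket: H₀ sin φ sin δ + cos φ cos δ sin H₀ = 1.5154×0.29237×-0.17819 + 0.95630×0.98400×0.99847 = -0.078948 + 0.939559 = 0.860611.
Q̄ = (S₀/π) × [bracket] = (1361/π) × 0.860611 = 372.8 W/m².

Q̄ ≈ 373 W/m²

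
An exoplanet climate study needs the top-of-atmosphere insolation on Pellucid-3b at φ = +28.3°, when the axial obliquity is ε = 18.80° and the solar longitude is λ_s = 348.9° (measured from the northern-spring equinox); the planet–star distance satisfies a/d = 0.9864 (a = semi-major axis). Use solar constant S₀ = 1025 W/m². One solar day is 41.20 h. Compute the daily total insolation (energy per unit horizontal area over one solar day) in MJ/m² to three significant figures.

Solar declination: sin δ = sin ε · sin λ_s = sin 18.80° × sin 348.9° = -0.06204, so δ = -3.557°.
cos H₀ = −tan(+28.3°) tan(-3.557°) = 0.0335, H₀ = 1.5373 rad.
Bracket: H₀ sin φ sin δ + cos φ cos δ sin H₀ = 1.5373×0.47409×-0.06204 + 0.88048×0.99807×0.99944 = -0.045216 + 0.878289 = 0.833073.
Inverse-square distance factor (a/d)² = 0.9864² = 0.972985.
Q̄ = (S₀/π) × 0.972985 × [bracket] = (1025/π) × 0.972985 × 0.833073 = 264.46 W/m².
Daily total = Q̄ × 41.20 h × 3600 s/h = 264.46 × 41.20 × 3600 / 10⁶ = 39.22 MJ/m².

39.2 MJ/m²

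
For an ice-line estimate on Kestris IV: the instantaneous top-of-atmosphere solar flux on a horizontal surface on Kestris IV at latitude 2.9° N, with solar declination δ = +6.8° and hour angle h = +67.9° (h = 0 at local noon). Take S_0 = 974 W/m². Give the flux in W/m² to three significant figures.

369 W/m²

cos θ_z = sin ϕ sin δ + cos ϕ cos δ cos h = 0.005990 + 0.373099 = 0.379089.
Flux = S_0 · cos θ_z = 974 × 0.379089 = 369.2 W/m².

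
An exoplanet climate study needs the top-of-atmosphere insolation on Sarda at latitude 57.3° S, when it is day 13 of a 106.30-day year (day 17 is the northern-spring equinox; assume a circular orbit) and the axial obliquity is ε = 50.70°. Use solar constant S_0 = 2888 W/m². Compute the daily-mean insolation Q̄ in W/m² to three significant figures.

Solar longitude: L_s = 360° × (13 − 17)/106.30 = -13.547°, i.e. -13.547° + 360° = 346.453°.
sin δ = sin 50.70° × sin 346.453° = -0.18126, so δ = -10.443°.
cos h₀ = −tan(-57.3°) tan(-10.443°) = -0.2871, h₀ = 1.8620 rad.
Bracket: h₀ sin ϕ sin δ + cos ϕ cos δ sin h₀ = 1.8620×-0.84151×-0.18126 + 0.54024×0.98344×0.95790 = 0.284015 + 0.508926 = 0.792941.
Q̄ = (S_0/π) × [bracket] = (2888/π) × 0.792941 = 728.9 W/m².

Q̄ ≈ 729 W/m²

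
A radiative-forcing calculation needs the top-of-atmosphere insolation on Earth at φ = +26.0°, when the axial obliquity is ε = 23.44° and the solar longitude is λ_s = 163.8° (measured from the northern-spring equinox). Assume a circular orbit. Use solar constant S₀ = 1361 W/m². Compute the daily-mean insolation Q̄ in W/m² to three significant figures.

Q̄ ≈ 421 W/m²

Solar declination: sin δ = sin ε · sin λ_s = sin 23.44° × sin 163.8° = 0.11098, so δ = +6.372°.
cos H₀ = −tan(+26.0°) tan(+6.372°) = -0.0545, H₀ = 1.6253 rad.
Bracket: H₀ sin φ sin δ + cos φ cos δ sin H₀ = 1.6253×0.43837×0.11098 + 0.89879×0.99382×0.99852 = 0.079071 + 0.891913 = 0.970984.
Q̄ = (S₀/π) × [bracket] = (1361/π) × 0.970984 = 420.6 W/m².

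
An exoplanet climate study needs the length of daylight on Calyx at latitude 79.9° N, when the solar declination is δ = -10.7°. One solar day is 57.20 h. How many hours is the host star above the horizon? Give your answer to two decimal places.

cos H₀ = −tan φ · tan δ = 1.0608 ≥ 1, so the host star never rises (polar night) and H₀ = 0.
Daylight = 2H₀/(2π) × 57.20 h = (0.0000/π) × 57.20 = 0.00 h.

0.00 h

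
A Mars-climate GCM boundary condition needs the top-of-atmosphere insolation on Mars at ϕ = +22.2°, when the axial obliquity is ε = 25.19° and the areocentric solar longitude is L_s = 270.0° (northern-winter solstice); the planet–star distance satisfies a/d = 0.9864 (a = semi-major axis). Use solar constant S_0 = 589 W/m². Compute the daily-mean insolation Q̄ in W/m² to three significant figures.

sin δ = sin 25.19° × sin 270.0° = -0.42562, so δ = -25.190°.
cos h₀ = −tan(+22.2°) tan(-25.190°) = 0.1919, h₀ = 1.3777 rad.
Bracket: h₀ sin ϕ sin δ + cos ϕ cos δ sin h₀ = 1.3777×0.37784×-0.42562 + 0.92587×0.90490×0.98141 = -0.221557 + 0.822245 = 0.600688.
Inverse-square distance factor (a/d)² = 0.9864² = 0.972985.
Q̄ = (S_0/π) × 0.972985 × [bracket] = (589/π) × 0.972985 × 0.600688 = 109.6 W/m².

Q̄ ≈ 110 W/m²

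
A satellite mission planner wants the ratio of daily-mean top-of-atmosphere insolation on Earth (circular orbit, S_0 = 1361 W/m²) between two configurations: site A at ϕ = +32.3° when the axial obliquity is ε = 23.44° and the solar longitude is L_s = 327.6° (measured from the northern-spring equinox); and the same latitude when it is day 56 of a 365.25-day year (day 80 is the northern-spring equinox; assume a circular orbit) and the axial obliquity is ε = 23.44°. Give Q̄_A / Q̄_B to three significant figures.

Q̄_A / Q̄_B ≈ 0.929

— Configuration A (ϕ=+32.3°):
Solar declination: sin δ = sin ε · sin L_s = sin 23.44° × sin 327.6° = -0.21315, so δ = -12.307°.
cos h₀ = −tan(+32.3°) tan(-12.307°) = 0.1379, h₀ = 1.4324 rad.
Bracket: h₀ sin ϕ sin δ + cos ϕ cos δ sin h₀ = 1.4324×0.53435×-0.21315 + 0.84526×0.97702×0.99044 = -0.163146 + 0.817941 = 0.654795.
Q̄ = (S_0/π) × [bracket] = (1361/π) × 0.654795 = 283.67 W/m².
— Configuration B (ϕ=+32.3°):
Solar longitude: L_s = 360° × (56 − 80)/365.25 = -23.655°, i.e. -23.655° + 360° = 336.345°.
sin δ = sin 23.44° × sin 336.345° = -0.15960, so δ = -9.184°.
cos h₀ = −tan(+32.3°) tan(-9.184°) = 0.1022, h₀ = 1.4684 rad.
Bracket: h₀ sin ϕ sin δ + cos ϕ cos δ sin h₀ = 1.4684×0.53435×-0.15960 + 0.84526×0.98718×0.99476 = -0.125228 + 0.830051 = 0.704823.
Q̄ = (S_0/π) × [bracket] = (1361/π) × 0.704823 = 305.34 W/m².
Ratio Q̄_A / Q̄_B = 283.67 / 305.34 = 0.9290.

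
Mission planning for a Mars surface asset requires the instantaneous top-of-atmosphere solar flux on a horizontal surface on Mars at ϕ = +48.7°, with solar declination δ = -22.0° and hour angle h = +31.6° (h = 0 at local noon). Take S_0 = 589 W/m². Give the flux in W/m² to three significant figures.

141 W/m²

cos θ_z = sin ϕ sin δ + cos ϕ cos δ cos h = -0.281428 + 0.521208 = 0.239780.
Flux = S_0 · cos θ_z = 589 × 0.239780 = 141.2 W/m².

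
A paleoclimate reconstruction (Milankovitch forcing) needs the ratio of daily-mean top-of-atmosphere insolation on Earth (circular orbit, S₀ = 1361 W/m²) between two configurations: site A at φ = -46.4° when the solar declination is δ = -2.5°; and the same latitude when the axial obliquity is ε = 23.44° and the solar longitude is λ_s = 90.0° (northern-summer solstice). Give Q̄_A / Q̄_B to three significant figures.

— Configuration A (φ=-46.4°):
cos H₀ = −tan(-46.4°) tan(-2.500°) = -0.0458, H₀ = 1.6167 rad.
Bracket: H₀ sin φ sin δ + cos φ cos δ sin H₀ = 1.6167×-0.72417×-0.04362 + 0.68962×0.99905×0.99895 = 0.051069 + 0.688241 = 0.739310.
Q̄ = (S₀/π) × [bracket] = (1361/π) × 0.739310 = 320.28 W/m².
— Configuration B (φ=-46.4°):
Solar declination: sin δ = sin ε · sin λ_s = sin 23.44° × sin 90.0° = 0.39779, so δ = +23.440°.
cos H₀ = −tan(-46.4°) tan(+23.440°) = 0.4553, H₀ = 1.0981 rad.
Bracket: H₀ sin φ sin δ + cos φ cos δ sin H₀ = 1.0981×-0.72417×0.39779 + 0.68962×0.91748×0.89034 = -0.316327 + 0.563329 = 0.247002.
Q̄ = (S₀/π) × [bracket] = (1361/π) × 0.247002 = 107.01 W/m².
Ratio Q̄_A / Q̄_B = 320.28 / 107.01 = 2.993.

Q̄_A / Q̄_B ≈ 2.99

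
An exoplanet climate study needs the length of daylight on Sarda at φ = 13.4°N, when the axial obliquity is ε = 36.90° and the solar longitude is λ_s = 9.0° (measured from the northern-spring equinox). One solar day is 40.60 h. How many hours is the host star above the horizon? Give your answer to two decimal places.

20.59 h

Solar declination: sin δ = sin ε · sin λ_s = sin 36.90° × sin 9.0° = 0.09393, so δ = +5.390°.
cos H₀ = −tan φ · tan δ = −tan(+13.4°) × tan(+5.390°) = -0.0225, so H₀ = 1.5933 rad = 91.29°.
Daylight = 2H₀/(2π) × 40.60 h = (1.5933/π) × 40.60 = 20.59 h.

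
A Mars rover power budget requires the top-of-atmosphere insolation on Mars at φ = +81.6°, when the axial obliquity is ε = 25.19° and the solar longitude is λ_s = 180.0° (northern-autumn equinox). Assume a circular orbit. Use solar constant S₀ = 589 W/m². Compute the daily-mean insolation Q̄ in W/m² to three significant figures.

Solar declination: sin δ = sin ε · sin λ_s = sin 25.19° × sin 180.0° = 0.00000, so δ = +0.000°.
cos H₀ = −tan(+81.6°) tan(+0.000°) = -0.0000, H₀ = 1.5708 rad.
Bracket: H₀ sin φ sin δ + cos φ cos δ sin H₀ = 1.5708×0.98927×0.00000 + 0.14608×1.00000×1.00000 = 0.000000 + 0.146080 = 0.146080.
Q̄ = (S₀/π) × [bracket] = (589/π) × 0.146080 = 27.39 W/m².

Q̄ ≈ 27.4 W/m²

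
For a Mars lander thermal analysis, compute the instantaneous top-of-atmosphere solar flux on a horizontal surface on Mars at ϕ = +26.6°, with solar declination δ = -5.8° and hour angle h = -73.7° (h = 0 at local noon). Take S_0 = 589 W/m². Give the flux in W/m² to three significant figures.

120 W/m²

cos θ_z = sin ϕ sin δ + cos ϕ cos δ cos h = -0.045249 + 0.249675 = 0.204426.
Flux = S_0 · cos θ_z = 589 × 0.204426 = 120.4 W/m².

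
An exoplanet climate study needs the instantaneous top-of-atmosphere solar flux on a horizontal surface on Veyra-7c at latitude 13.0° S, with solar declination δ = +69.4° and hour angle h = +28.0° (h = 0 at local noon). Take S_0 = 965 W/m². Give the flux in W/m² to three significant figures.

cos θ_z = sin ϕ sin δ + cos ϕ cos δ cos h = -0.210568 + 0.302696 = 0.092128.
Flux = S_0 · cos θ_z = 965 × 0.092128 = 88.90 W/m².

88.9 W/m²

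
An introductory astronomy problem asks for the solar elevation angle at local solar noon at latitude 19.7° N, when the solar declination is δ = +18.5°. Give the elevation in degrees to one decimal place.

At local noon the hour angle is zero, so the zenith angle equals |ϕ − δ| = |+19.7° − (+18.500°)| = 1.200°.
Elevation = 90° − 1.200° = 88.8°.

88.8°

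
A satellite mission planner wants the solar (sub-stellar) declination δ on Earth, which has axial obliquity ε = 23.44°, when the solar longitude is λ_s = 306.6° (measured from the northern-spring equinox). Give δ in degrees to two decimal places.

sin δ = sin ε · sin λ_s = sin 23.44° × sin 306.6° = -0.319352.
δ = arcsin(-0.319352) = -18.62°.

δ = -18.62°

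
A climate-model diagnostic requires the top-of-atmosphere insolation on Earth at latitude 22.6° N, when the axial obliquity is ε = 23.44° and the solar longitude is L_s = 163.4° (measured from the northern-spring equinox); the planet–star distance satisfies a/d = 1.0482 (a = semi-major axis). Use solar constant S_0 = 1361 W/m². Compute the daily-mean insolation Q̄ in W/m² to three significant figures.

Solar declination: sin δ = sin ε · sin L_s = sin 23.44° × sin 163.4° = 0.11364, so δ = +6.525°.
cos h₀ = −tan(+22.6°) tan(+6.525°) = -0.0476, h₀ = 1.6184 rad.
Bracket: h₀ sin ϕ sin δ + cos ϕ cos δ sin h₀ = 1.6184×0.38430×0.11364 + 0.92321×0.99352×0.99887 = 0.070679 + 0.916191 = 0.986870.
Inverse-square distance factor (a/d)² = 1.0482² = 1.098723.
Q̄ = (S_0/π) × 1.098723 × [bracket] = (1361/π) × 1.098723 × 0.986870 = 469.7 W/m².

Q̄ ≈ 470 W/m²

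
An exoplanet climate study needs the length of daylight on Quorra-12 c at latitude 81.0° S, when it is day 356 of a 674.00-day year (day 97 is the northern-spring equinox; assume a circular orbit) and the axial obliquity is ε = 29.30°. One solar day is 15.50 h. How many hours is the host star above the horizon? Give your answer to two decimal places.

0.00 h

Solar longitude: λ_s = 360° × (356 − 97)/674.00 = 138.338°.
sin δ = sin 29.30° × sin 138.338° = 0.32531, so δ = +18.984°.
cos H₀ = −tan φ · tan δ = 2.1721 ≥ 1, so the host star never rises (polar night) and H₀ = 0.
Daylight = 2H₀/(2π) × 15.50 h = (0.0000/π) × 15.50 = 0.00 h.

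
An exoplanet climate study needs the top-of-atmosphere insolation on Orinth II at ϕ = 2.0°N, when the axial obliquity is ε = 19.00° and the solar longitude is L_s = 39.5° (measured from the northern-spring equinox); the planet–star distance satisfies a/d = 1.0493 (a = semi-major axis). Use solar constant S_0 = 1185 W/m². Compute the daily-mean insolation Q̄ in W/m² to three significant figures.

Solar declination: sin δ = sin ε · sin L_s = sin 19.00° × sin 39.5° = 0.20709, so δ = +11.952°.
cos h₀ = −tan(+2.0°) tan(+11.952°) = -0.0074, h₀ = 1.5782 rad.
Bracket: h₀ sin ϕ sin δ + cos ϕ cos δ sin h₀ = 1.5782×0.03490×0.20709 + 0.99939×0.97832×0.99997 = 0.011406 + 0.977694 = 0.989100.
Inverse-square distance factor (a/d)² = 1.0493² = 1.101030.
Q̄ = (S_0/π) × 1.101030 × [bracket] = (1185/π) × 1.101030 × 0.989100 = 410.8 W/m².

Q̄ ≈ 411 W/m²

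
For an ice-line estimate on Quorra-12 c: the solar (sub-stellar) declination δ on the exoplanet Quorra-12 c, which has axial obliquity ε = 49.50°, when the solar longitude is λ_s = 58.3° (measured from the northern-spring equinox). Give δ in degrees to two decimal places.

δ = +40.31°

sin δ = sin ε · sin λ_s = sin 49.50° × sin 58.3° = 0.646962.
δ = arcsin(0.646962) = +40.31°.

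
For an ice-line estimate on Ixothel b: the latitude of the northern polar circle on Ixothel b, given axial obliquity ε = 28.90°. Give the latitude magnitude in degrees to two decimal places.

The polar circle is the lowest latitude that experiences at least one full rotation of continuous daylight at the northern-summer solstice; it lies at |ϕ| = 90° − ε = 90° − 28.90° = 61.10°.

61.10°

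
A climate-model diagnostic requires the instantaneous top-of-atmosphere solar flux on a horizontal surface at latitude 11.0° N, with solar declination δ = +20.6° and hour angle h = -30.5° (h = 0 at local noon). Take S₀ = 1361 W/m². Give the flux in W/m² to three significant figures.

cos θ_z = sin φ sin δ + cos φ cos δ cos h = 0.067135 + 0.791718 = 0.858853.
Flux = S₀ · cos θ_z = 1361 × 0.858853 = 1169 W/m².

1.17e+03 W/m²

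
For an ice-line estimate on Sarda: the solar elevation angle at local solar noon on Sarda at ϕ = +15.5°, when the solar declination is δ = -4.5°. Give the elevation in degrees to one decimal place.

70.0°

At local noon the hour angle is zero, so the zenith angle equals |ϕ − δ| = |+15.5° − (-4.500°)| = 20.000°.
Elevation = 90° − 20.000° = 70.0°.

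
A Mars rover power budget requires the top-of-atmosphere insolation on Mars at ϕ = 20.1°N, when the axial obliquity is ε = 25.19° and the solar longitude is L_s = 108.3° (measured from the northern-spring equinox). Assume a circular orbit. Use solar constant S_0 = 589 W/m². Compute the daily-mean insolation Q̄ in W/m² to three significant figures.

Solar declination: sin δ = sin ε · sin L_s = sin 25.19° × sin 108.3° = 0.40410, so δ = +23.834°.
cos h₀ = −tan(+20.1°) tan(+23.834°) = -0.1617, h₀ = 1.7332 rad.
Bracket: h₀ sin ϕ sin δ + cos ϕ cos δ sin h₀ = 1.7332×0.34366×0.40410 + 0.93909×0.91472×0.98685 = 0.240695 + 0.847708 = 1.088403.
Q̄ = (S_0/π) × [bracket] = (589/π) × 1.088403 = 204.1 W/m².

Q̄ ≈ 204 W/m²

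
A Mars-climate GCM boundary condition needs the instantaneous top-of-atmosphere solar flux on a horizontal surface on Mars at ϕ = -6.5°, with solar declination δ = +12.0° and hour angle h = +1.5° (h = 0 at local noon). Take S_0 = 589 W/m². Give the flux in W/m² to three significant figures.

558 W/m²

cos θ_z = sin ϕ sin δ + cos ϕ cos δ cos h = -0.023536 + 0.971527 = 0.947991.
Flux = S_0 · cos θ_z = 589 × 0.947991 = 558.4 W/m².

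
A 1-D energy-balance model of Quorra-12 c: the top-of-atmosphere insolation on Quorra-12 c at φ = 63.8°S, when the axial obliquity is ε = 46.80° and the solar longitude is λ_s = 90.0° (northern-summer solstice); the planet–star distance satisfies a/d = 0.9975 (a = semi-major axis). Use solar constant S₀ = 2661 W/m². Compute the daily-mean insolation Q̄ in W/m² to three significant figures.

Solar declination: sin δ = sin ε · sin λ_s = sin 46.80° × sin 90.0° = 0.72897, so δ = +46.800°.
cos H₀ = −tan(-63.8°) tan(+46.800°) = 2.1641 ≥ 1 ⇒ polar night, H₀ = 0 and Q̄ = 0.
Inverse-square distance factor (a/d)² = 0.9975² = 0.995006.

Q̄ ≈ 0.00 W/m²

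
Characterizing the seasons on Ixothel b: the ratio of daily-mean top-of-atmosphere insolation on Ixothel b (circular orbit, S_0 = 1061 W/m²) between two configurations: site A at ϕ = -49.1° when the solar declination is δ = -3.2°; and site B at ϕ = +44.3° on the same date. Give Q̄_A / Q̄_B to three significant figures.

— Configuration A (ϕ=-49.1°):
cos h₀ = −tan(-49.1°) tan(-3.200°) = -0.0645, h₀ = 1.6354 rad.
Bracket: h₀ sin ϕ sin δ + cos ϕ cos δ sin h₀ = 1.6354×-0.75585×-0.05582 + 0.65474×0.99844×0.99791 = 0.069000 + 0.652352 = 0.721352.
Q̄ = (S_0/π) × [bracket] = (1061/π) × 0.721352 = 243.62 W/m².
— Configuration B (ϕ=+44.3°):
cos h₀ = −tan(+44.3°) tan(-3.200°) = 0.0546, h₀ = 1.5162 rad.
Bracket: h₀ sin ϕ sin δ + cos ϕ cos δ sin h₀ = 1.5162×0.69842×-0.05582 + 0.71569×0.99844×0.99851 = -0.059110 + 0.713509 = 0.654399.
Q̄ = (S_0/π) × [bracket] = (1061/π) × 0.654399 = 221.01 W/m².
Ratio Q̄_A / Q̄_B = 243.62 / 221.01 = 1.102.

Q̄_A / Q̄_B ≈ 1.10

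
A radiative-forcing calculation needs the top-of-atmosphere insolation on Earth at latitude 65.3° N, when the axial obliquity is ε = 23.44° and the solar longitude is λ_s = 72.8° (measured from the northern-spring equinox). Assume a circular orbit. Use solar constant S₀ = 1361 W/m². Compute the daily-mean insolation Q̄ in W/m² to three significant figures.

Q̄ ≈ 475 W/m²

Solar declination: sin δ = sin ε · sin λ_s = sin 23.44° × sin 72.8° = 0.38000, so δ = +22.334°.
cos H₀ = −tan(+65.3°) tan(+22.334°) = -0.8932, H₀ = 2.6752 rad.
Bracket: H₀ sin φ sin δ + cos φ cos δ sin H₀ = 2.6752×0.90851×0.38000 + 0.41787×0.92499×0.44971 = 0.923569 + 0.173824 = 1.097393.
Q̄ = (S₀/π) × [bracket] = (1361/π) × 1.097393 = 475.4 W/m².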